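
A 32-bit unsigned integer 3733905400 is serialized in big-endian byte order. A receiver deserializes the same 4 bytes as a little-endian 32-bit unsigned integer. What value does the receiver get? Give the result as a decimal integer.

3733905400 in 32-bit hexadecimal is 0xDE8EDFF8.
Stored big-endian, the bytes at ascending addresses are DE 8E DF F8.
Read back as little-endian, the first byte is least significant, giving 0xF8DF8EDE.
0xF8DF8EDE = 4175400670.

4175400670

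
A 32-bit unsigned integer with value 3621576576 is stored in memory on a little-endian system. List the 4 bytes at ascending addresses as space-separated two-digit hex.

3621576576 in hexadecimal, padded to 32 bits, is 0xD7DCDF80.
Split into bytes (most-significant first): D7 DC DF 80.
Little-endian stores the least-significant byte at the lowest address.
So at ascending addresses the bytes are 80 DF DC D7.

80 DF DC D7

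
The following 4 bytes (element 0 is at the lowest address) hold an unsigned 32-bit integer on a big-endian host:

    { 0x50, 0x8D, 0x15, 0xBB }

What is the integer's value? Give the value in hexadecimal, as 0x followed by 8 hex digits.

In big-endian order the high byte comes first in memory.
The bytes are already most-significant first: 0x508D15BB.

0x508D15BB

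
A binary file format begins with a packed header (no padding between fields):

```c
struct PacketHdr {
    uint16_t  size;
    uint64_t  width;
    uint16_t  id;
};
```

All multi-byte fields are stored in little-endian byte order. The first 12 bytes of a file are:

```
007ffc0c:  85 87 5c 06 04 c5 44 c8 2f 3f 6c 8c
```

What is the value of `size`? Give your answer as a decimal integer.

34693

`size` is the first field, at byte offset 0, occupying 2 bytes.
Bytes at offsets 0..1: 85 87.
In little-endian order the low byte comes first in memory.
Reassemble most-significant byte first: 87 85 → 0x8785.
0x8785 = 34693.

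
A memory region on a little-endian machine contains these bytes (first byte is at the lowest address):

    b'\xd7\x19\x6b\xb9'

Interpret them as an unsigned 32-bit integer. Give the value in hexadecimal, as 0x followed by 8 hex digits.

Little-endian: lowest address holds the least-significant byte.
Reassemble most-significant byte first: B9 6B 19 D7 → 0xB96B19D7.

0xB96B19D7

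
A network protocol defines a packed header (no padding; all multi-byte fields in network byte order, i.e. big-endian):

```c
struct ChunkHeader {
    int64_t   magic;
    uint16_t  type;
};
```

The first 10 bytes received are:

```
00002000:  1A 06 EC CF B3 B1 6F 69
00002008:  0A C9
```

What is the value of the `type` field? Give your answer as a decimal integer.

`type` follows `magic` (8 bytes), so it starts at byte offset 8 and occupies 2 bytes.
Bytes at offsets 8..9: 0A C9.
Big-endian: lowest address holds the most-significant byte.
The bytes are already most-significant first: 0x0AC9.
0x0AC9 = 2761.

2761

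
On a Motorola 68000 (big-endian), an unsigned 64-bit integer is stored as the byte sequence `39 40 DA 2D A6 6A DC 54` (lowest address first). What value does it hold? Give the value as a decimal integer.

Big-endian: lowest address holds the most-significant byte.
The bytes are already most-significant first: 0x3940DA2DA66ADC54.
0x3940DA2DA66ADC54 = 4125537148271778900.

4125537148271778900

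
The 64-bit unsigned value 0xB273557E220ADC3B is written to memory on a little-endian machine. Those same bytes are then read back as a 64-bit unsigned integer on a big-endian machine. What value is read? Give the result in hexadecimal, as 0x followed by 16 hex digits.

Stored little-endian, the bytes at ascending addresses are 3B DC 0A 22 7E 55 73 B2.
Read back as big-endian, the last byte is least significant, giving 0x3BDC0A227E5573B2.

0x3BDC0A227E5573B2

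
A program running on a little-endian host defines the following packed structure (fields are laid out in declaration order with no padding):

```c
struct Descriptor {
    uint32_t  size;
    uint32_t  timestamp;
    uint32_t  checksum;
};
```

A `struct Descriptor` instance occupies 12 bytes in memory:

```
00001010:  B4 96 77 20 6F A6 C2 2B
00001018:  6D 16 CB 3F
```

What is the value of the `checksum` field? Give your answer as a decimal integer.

1070274157

`checksum` follows `size` (4 B), `timestamp` (4 B), so it starts at offset 4 + 4 = 8 and occupies 4 bytes.
Bytes at offsets 8..11: 6D 16 CB 3F.
Little-endian stores the least-significant byte at the lowest address.
Reassemble most-significant byte first: 3F CB 16 6D → 0x3FCB166D.
0x3FCB166D = 1070274157.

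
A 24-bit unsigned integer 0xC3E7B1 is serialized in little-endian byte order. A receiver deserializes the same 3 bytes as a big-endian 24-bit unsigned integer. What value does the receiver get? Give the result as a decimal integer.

Stored little-endian, the bytes at ascending addresses are B1 E7 C3.
Read back as big-endian, the last byte is least significant, giving 0xB1E7C3.
0xB1E7C3 = 11659203.

11659203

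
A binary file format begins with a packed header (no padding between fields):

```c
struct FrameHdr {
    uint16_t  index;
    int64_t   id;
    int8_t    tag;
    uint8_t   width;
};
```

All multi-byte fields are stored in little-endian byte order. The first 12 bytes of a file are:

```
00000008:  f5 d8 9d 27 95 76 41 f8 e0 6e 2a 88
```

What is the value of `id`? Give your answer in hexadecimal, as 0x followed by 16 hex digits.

`id` follows `index` (2 bytes), so it starts at byte offset 2 and occupies 8 bytes.
Bytes at offsets 2..9: 9D 27 95 76 41 F8 E0 6E.
In little-endian order the low byte comes first in memory.
Reassemble most-significant byte first: 6E E0 F8 41 76 95 27 9D → 0x6EE0F8417695279D.

0x6EE0F8417695279D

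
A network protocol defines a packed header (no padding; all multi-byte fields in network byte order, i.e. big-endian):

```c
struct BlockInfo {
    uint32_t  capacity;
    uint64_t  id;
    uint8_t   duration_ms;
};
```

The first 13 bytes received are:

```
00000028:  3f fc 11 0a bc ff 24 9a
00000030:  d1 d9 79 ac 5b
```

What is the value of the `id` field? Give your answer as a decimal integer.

`id` follows `capacity` (4 bytes), so it starts at byte offset 4 and occupies 8 bytes.
Bytes at offsets 4..11: BC FF 24 9A D1 D9 79 AC.
Big-endian stores the most-significant byte at the lowest address.
The bytes are already most-significant first: 0xBCFF249AD1D979AC.
0xBCFF249AD1D979AC = 13618644045555923372.

13618644045555923372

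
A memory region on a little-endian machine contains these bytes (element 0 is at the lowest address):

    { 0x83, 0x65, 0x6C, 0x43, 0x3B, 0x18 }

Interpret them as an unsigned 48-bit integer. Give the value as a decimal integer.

Little-endian: lowest address holds the least-significant byte.
Reassemble most-significant byte first: 18 3B 43 6C 65 83 → 0x183B436C6583.
0x183B436C6583 = 26642813314435.

26642813314435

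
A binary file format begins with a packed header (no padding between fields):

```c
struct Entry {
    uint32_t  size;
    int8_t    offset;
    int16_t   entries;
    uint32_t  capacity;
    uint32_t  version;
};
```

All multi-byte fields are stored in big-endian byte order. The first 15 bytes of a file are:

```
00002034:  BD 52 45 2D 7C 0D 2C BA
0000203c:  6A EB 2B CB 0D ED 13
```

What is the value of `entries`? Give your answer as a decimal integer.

`entries` follows `size` (4 B), `offset` (1 B), so it starts at offset 4 + 1 = 5 and occupies 2 bytes.
Bytes at offsets 5..6: 0D 2C.
Big-endian stores the most-significant byte at the lowest address.
The bytes are already most-significant first: 0x0D2C.
0x0D2C = 3372.

3372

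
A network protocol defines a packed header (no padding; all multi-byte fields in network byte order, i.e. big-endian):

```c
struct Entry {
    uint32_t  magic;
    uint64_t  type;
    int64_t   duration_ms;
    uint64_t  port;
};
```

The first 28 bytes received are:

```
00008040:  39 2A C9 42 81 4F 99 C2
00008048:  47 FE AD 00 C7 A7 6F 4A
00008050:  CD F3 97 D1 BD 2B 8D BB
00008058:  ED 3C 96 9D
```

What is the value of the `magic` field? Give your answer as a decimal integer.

959105346

`magic` is the first field, at byte offset 0, occupying 4 bytes.
Bytes at offsets 0..3: 39 2A C9 42.
In big-endian order the high byte comes first in memory.
The bytes are already most-significant first: 0x392AC942.
0x392AC942 = 959105346.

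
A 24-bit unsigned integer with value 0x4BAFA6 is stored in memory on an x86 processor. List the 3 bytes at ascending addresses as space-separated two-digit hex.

A6 AF 4B

Split into bytes (most-significant first): 4B AF A6.
Little-endian stores the least-significant byte at the lowest address.
So at ascending addresses the bytes are A6 AF 4B.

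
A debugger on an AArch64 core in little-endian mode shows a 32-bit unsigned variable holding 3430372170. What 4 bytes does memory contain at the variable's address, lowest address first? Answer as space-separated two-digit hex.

3430372170 in hexadecimal, padded to 32 bits, is 0xCC77534A.
Split into bytes (most-significant first): CC 77 53 4A.
Little-endian stores the least-significant byte at the lowest address.
So at ascending addresses the bytes are 4A 53 77 CC.

4A 53 77 CC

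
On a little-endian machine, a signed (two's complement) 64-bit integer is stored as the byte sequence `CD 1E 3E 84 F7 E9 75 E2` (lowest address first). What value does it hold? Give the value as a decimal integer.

Little-endian stores the least-significant byte at the lowest address.
Reassemble most-significant byte first: E2 75 E9 F7 84 3E 1E CD → 0xE275E9F7843E1ECD.
Top bit is set, so as a signed 64-bit value this is 0xE275E9F7843E1ECD − 2^64 = -2128537999577833779.

-2128537999577833779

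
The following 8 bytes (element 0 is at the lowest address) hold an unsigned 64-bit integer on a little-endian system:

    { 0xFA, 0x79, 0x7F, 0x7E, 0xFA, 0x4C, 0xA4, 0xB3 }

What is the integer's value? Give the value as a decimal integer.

Little-endian: lowest address holds the least-significant byte.
Reassemble most-significant byte first: B3 A4 4C FA 7E 7F 79 FA → 0xB3A44CFA7E7F79FA.
0xB3A44CFA7E7F79FA = 12944555867717466618.

12944555867717466618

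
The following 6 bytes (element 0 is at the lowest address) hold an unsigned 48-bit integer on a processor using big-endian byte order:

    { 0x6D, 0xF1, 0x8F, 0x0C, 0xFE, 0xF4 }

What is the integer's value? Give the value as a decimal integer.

Big-endian stores the most-significant byte at the lowest address.
The bytes are already most-significant first: 0x6DF18F0CFEF4.
0x6DF18F0CFEF4 = 120884254539508.

120884254539508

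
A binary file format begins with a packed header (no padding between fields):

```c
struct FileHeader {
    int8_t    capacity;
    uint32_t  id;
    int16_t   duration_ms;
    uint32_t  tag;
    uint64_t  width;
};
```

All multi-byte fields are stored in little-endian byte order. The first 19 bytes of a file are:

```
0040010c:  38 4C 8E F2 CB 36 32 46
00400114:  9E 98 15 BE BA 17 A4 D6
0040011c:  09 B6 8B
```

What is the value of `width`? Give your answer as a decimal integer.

`width` follows `capacity` (1 B), `id` (4 B), `duration_ms` (2 B), `tag` (4 B), so it starts at offset 1 + 4 + 2 + 4 = 11 and occupies 8 bytes.
Bytes at offsets 11..18: BE BA 17 A4 D6 09 B6 8B.
In little-endian order the low byte comes first in memory.
Reassemble most-significant byte first: 8B B6 09 D6 A4 17 BA BE → 0x8BB609D6A417BABE.
0x8BB609D6A417BABE = 10067244834513992382.

10067244834513992382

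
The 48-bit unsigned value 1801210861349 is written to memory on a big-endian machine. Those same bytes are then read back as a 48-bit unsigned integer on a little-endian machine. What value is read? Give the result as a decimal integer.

41332758323969

1801210861349 in 48-bit hexadecimal is 0x01A360889725.
Stored big-endian, the bytes at ascending addresses are 01 A3 60 88 97 25.
Read back as little-endian, the first byte is least significant, giving 0x25978860A301.
0x25978860A301 = 41332758323969.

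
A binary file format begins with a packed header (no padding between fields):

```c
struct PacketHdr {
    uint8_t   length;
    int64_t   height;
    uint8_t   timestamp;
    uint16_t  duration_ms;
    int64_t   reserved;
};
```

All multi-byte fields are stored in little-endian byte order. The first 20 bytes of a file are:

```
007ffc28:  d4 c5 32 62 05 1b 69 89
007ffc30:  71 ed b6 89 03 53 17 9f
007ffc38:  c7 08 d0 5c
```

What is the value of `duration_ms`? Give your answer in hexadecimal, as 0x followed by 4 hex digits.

`duration_ms` follows `length` (1 B), `height` (8 B), `timestamp` (1 B), so it starts at offset 1 + 8 + 1 = 10 and occupies 2 bytes.
Bytes at offsets 10..11: B6 89.
Little-endian stores the least-significant byte at the lowest address.
Reassemble most-significant byte first: 89 B6 → 0x89B6.

0x89B6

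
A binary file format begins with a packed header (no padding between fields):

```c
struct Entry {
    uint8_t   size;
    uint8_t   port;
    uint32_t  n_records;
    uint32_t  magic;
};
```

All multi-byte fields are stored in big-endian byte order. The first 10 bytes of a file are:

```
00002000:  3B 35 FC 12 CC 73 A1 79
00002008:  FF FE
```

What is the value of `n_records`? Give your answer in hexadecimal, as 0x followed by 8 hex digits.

`n_records` follows `size` (1 B), `port` (1 B), so it starts at offset 1 + 1 = 2 and occupies 4 bytes.
Bytes at offsets 2..5: FC 12 CC 73.
In big-endian order the high byte comes first in memory.
The bytes are already most-significant first: 0xFC12CC73.

0xFC12CC73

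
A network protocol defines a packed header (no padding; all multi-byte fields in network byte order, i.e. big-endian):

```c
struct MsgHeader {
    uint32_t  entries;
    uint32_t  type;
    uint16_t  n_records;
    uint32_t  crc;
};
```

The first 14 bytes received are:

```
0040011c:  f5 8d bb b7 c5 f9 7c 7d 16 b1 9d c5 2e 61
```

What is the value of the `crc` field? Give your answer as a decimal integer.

`crc` follows `entries` (4 B), `type` (4 B), `n_records` (2 B), so it starts at offset 4 + 4 + 2 = 10 and occupies 4 bytes.
Bytes at offsets 10..13: 9D C5 2E 61.
In big-endian order the high byte comes first in memory.
The bytes are already most-significant first: 0x9DC52E61.
0x9DC52E61 = 2646945377.

2646945377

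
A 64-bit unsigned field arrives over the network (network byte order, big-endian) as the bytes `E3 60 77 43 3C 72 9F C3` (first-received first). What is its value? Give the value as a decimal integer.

Big-endian stores the most-significant byte at the lowest address.
The bytes are already most-significant first: 0xE36077433C729FC3.
0xE36077433C729FC3 = 16384226575034523587.

16384226575034523587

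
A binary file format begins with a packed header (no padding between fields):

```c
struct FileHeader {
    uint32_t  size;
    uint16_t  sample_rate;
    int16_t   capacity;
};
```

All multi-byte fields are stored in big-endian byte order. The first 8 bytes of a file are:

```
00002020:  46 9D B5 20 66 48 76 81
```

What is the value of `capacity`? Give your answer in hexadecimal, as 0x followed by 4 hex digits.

0x7681

`capacity` follows `size` (4 B), `sample_rate` (2 B), so it starts at offset 4 + 2 = 6 and occupies 2 bytes.
Bytes at offsets 6..7: 76 81.
Big-endian stores the most-significant byte at the lowest address.
The bytes are already most-significant first: 0x7681.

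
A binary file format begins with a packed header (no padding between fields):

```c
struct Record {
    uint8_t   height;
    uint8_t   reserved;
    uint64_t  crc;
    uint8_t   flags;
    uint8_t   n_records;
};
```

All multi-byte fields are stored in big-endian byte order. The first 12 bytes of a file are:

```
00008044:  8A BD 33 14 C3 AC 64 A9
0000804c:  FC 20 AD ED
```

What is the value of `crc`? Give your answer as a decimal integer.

`crc` follows `height` (1 B), `reserved` (1 B), so it starts at offset 1 + 1 = 2 and occupies 8 bytes.
Bytes at offsets 2..9: 33 14 C3 AC 64 A9 FC 20.
In big-endian order the high byte comes first in memory.
The bytes are already most-significant first: 0x3314C3AC64A9FC20.
0x3314C3AC64A9FC20 = 3680781940659190816.

3680781940659190816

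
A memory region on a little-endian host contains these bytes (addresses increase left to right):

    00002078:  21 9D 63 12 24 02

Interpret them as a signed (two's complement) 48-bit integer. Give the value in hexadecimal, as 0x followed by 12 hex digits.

0x022412639D21

Little-endian stores the least-significant byte at the lowest address.
Reassemble most-significant byte first: 02 24 12 63 9D 21 → 0x022412639D21.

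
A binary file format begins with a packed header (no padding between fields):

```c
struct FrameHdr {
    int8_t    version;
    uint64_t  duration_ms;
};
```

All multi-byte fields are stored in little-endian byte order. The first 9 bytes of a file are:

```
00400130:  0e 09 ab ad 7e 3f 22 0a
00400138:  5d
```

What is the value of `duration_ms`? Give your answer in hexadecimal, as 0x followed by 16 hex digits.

0x5D0A223F7EADAB09

`duration_ms` follows `version` (1 byte), so it starts at byte offset 1 and occupies 8 bytes.
Bytes at offsets 1..8: 09 AB AD 7E 3F 22 0A 5D.
Little-endian: lowest address holds the least-significant byte.
Reassemble most-significant byte first: 5D 0A 22 3F 7E AD AB 09 → 0x5D0A223F7EADAB09.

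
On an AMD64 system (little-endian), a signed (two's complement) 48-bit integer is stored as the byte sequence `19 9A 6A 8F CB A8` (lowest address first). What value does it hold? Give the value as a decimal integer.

-95882738755047

In little-endian order the low byte comes first in memory.
Reassemble most-significant byte first: A8 CB 8F 6A 9A 19 → 0xA8CB8F6A9A19.
Top bit is set, so as a signed 48-bit value this is 0xA8CB8F6A9A19 − 2^48 = -95882738755047.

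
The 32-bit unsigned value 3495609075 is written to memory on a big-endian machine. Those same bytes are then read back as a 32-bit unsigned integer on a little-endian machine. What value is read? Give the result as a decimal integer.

3495609075 in 32-bit hexadecimal is 0xD05AC2F3.
Stored big-endian, the bytes at ascending addresses are D0 5A C2 F3.
Read back as little-endian, the first byte is least significant, giving 0xF3C25AD0.
0xF3C25AD0 = 4089600720.

4089600720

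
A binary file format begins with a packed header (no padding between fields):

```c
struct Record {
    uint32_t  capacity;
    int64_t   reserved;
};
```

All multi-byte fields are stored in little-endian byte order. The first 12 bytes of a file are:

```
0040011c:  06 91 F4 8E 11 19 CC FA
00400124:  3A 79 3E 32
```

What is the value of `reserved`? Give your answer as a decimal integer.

`reserved` follows `capacity` (4 bytes), so it starts at byte offset 4 and occupies 8 bytes.
Bytes at offsets 4..11: 11 19 CC FA 3A 79 3E 32.
Little-endian: lowest address holds the least-significant byte.
Reassemble most-significant byte first: 32 3E 79 3A FA CC 19 11 → 0x323E793AFACC1911.
0x323E793AFACC1911 = 3620464444675201297.

3620464444675201297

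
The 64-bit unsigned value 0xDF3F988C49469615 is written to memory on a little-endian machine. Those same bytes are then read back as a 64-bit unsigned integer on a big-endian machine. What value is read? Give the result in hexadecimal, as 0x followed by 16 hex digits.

0x159646498C983FDF

Stored little-endian, the bytes at ascending addresses are 15 96 46 49 8C 98 3F DF.
Read back as big-endian, the last byte is least significant, giving 0x159646498C983FDF.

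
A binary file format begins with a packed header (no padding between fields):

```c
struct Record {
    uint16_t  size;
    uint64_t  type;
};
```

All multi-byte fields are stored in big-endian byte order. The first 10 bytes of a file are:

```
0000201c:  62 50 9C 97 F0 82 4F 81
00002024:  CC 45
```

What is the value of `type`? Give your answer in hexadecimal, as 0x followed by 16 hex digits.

`type` follows `size` (2 bytes), so it starts at byte offset 2 and occupies 8 bytes.
Bytes at offsets 2..9: 9C 97 F0 82 4F 81 CC 45.
In big-endian order the high byte comes first in memory.
The bytes are already most-significant first: 0x9C97F0824F81CC45.

0x9C97F0824F81CC45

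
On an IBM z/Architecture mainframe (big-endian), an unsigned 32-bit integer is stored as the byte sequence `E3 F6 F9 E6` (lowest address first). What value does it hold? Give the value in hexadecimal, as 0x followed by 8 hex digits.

Big-endian stores the most-significant byte at the lowest address.
The bytes are already most-significant first: 0xE3F6F9E6.

0xE3F6F9E6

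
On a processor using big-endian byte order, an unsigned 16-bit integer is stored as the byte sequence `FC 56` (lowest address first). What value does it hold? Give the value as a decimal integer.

Big-endian stores the most-significant byte at the lowest address.
The bytes are already most-significant first: 0xFC56.
0xFC56 = 64598.

64598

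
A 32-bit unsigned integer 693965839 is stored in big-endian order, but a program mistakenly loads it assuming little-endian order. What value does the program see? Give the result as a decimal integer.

252992809

693965839 in 32-bit hexadecimal is 0x295D140F.
Stored big-endian, the bytes at ascending addresses are 29 5D 14 0F.
Read back as little-endian, the first byte is least significant, giving 0x0F145D29.
0x0F145D29 = 252992809.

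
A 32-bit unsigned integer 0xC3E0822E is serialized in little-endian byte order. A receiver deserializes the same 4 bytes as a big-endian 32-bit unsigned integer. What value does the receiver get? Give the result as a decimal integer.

780329155

Stored little-endian, the bytes at ascending addresses are 2E 82 E0 C3.
Read back as big-endian, the last byte is least significant, giving 0x2E82E0C3.
0x2E82E0C3 = 780329155.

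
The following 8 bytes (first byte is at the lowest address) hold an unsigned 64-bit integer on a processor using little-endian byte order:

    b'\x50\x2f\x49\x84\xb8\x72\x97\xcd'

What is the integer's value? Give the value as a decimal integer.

14814435636077473616

In little-endian order the low byte comes first in memory.
Reassemble most-significant byte first: CD 97 72 B8 84 49 2F 50 → 0xCD9772B884492F50.
0xCD9772B884492F50 = 14814435636077473616.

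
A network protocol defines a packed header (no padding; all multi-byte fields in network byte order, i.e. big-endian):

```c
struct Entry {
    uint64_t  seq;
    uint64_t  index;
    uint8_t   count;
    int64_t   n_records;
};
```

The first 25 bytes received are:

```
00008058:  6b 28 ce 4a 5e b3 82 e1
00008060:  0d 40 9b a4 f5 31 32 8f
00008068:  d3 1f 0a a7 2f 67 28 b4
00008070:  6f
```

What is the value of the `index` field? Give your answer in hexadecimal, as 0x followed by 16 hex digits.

0x0D409BA4F531328F

`index` follows `seq` (8 bytes), so it starts at byte offset 8 and occupies 8 bytes.
Bytes at offsets 8..15: 0D 40 9B A4 F5 31 32 8F.
Big-endian stores the most-significant byte at the lowest address.
The bytes are already most-significant first: 0x0D409BA4F531328F.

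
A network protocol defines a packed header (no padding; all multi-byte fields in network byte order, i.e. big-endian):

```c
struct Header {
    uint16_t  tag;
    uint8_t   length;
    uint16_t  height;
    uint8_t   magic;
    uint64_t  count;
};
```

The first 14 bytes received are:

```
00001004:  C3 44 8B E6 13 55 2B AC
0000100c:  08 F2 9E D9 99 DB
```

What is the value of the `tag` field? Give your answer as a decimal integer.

`tag` is the first field, at byte offset 0, occupying 2 bytes.
Bytes at offsets 0..1: C3 44.
Big-endian stores the most-significant byte at the lowest address.
The bytes are already most-significant first: 0xC344.
0xC344 = 49988.

49988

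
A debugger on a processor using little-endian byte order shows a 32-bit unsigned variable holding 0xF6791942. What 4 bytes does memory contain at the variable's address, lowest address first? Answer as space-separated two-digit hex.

Split into bytes (most-significant first): F6 79 19 42.
In little-endian order the low byte comes first in memory.
So at ascending addresses the bytes are 42 19 79 F6.

42 19 79 F6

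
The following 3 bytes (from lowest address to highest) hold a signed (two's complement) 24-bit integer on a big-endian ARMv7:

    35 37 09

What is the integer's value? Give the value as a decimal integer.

3487497

Big-endian stores the most-significant byte at the lowest address.
The bytes are already most-significant first: 0x353709.
0x353709 = 3487497.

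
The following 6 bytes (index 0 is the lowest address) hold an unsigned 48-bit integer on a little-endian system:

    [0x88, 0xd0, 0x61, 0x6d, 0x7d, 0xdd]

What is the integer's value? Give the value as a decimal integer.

243530775777416

Little-endian stores the least-significant byte at the lowest address.
Reassemble most-significant byte first: DD 7D 6D 61 D0 88 → 0xDD7D6D61D088.
0xDD7D6D61D088 = 243530775777416.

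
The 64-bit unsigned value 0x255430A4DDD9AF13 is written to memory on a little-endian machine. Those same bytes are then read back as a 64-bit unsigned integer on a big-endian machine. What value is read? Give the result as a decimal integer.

1418591953610626085

Stored little-endian, the bytes at ascending addresses are 13 AF D9 DD A4 30 54 25.
Read back as big-endian, the last byte is least significant, giving 0x13AFD9DDA4305425.
0x13AFD9DDA4305425 = 1418591953610626085.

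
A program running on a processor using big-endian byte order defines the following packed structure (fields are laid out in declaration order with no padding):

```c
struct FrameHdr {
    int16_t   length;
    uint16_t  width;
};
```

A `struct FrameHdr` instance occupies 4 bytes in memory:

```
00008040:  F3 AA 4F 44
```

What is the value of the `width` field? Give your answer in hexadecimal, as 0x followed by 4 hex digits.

`width` follows `length` (2 bytes), so it starts at byte offset 2 and occupies 2 bytes.
Bytes at offsets 2..3: 4F 44.
In big-endian order the high byte comes first in memory.
The bytes are already most-significant first: 0x4F44.

0x4F44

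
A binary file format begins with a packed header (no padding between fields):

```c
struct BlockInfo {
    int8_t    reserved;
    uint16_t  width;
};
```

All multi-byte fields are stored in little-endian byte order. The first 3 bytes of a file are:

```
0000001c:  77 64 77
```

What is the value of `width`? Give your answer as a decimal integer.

`width` follows `reserved` (1 byte), so it starts at byte offset 1 and occupies 2 bytes.
Bytes at offsets 1..2: 64 77.
Little-endian: lowest address holds the least-significant byte.
Reassemble most-significant byte first: 77 64 → 0x7764.
0x7764 = 30564.

30564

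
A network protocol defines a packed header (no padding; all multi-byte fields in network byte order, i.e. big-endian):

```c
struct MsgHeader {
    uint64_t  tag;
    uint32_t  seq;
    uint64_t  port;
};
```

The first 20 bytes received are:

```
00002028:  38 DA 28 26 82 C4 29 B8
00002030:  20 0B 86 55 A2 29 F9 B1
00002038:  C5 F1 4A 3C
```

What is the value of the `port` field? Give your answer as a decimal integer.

11685145250114914876

`port` follows `tag` (8 B), `seq` (4 B), so it starts at offset 8 + 4 = 12 and occupies 8 bytes.
Bytes at offsets 12..19: A2 29 F9 B1 C5 F1 4A 3C.
Big-endian stores the most-significant byte at the lowest address.
The bytes are already most-significant first: 0xA229F9B1C5F14A3C.
0xA229F9B1C5F14A3C = 11685145250114914876.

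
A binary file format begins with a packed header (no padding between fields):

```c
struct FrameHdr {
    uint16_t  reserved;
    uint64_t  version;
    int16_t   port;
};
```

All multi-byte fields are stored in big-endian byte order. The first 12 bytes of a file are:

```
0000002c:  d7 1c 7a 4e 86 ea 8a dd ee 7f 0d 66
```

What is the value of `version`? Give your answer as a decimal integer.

`version` follows `reserved` (2 bytes), so it starts at byte offset 2 and occupies 8 bytes.
Bytes at offsets 2..9: 7A 4E 86 EA 8A DD EE 7F.
Big-endian: lowest address holds the most-significant byte.
The bytes are already most-significant first: 0x7A4E86EA8ADDEE7F.
0x7A4E86EA8ADDEE7F = 8813129862720908927.

8813129862720908927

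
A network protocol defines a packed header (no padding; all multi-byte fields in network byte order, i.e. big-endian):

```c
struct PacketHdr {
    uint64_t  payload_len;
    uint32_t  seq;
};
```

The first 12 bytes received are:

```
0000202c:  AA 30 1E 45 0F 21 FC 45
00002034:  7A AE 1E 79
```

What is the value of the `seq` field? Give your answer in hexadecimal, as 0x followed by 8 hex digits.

`seq` follows `payload_len` (8 bytes), so it starts at byte offset 8 and occupies 4 bytes.
Bytes at offsets 8..11: 7A AE 1E 79.
In big-endian order the high byte comes first in memory.
The bytes are already most-significant first: 0x7AAE1E79.

0x7AAE1E79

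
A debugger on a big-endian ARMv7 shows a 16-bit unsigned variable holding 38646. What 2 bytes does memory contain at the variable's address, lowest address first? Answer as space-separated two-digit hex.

96 F6

38646 in hexadecimal, padded to 16 bits, is 0x96F6.
Split into bytes (most-significant first): 96 F6.
Big-endian: lowest address holds the most-significant byte.
So the memory order matches the most-significant-first order: 96 F6.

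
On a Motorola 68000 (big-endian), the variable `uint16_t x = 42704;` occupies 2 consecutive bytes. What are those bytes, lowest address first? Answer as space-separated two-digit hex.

A6 D0

42704 in hexadecimal, padded to 16 bits, is 0xA6D0.
Split into bytes (most-significant first): A6 D0.
In big-endian order the high byte comes first in memory.
So the memory order matches the most-significant-first order: A6 D0.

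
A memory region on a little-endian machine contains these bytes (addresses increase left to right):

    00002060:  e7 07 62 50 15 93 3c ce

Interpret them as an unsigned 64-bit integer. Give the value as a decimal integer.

14860914590167992295

In little-endian order the low byte comes first in memory.
Reassemble most-significant byte first: CE 3C 93 15 50 62 07 E7 → 0xCE3C9315506207E7.
0xCE3C9315506207E7 = 14860914590167992295.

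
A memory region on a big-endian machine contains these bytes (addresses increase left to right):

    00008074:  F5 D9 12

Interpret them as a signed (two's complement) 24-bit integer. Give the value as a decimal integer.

Big-endian stores the most-significant byte at the lowest address.
The bytes are already most-significant first: 0xF5D912.
Top bit is set, so as a signed 24-bit value this is 0xF5D912 − 2^24 = -665326.

-665326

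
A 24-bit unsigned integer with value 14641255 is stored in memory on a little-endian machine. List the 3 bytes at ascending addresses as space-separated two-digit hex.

67 68 DF

14641255 in hexadecimal, padded to 24 bits, is 0xDF6867.
Split into bytes (most-significant first): DF 68 67.
Little-endian stores the least-significant byte at the lowest address.
So at ascending addresses the bytes are 67 68 DF.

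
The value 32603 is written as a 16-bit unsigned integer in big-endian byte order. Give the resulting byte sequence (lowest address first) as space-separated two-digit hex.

7F 5B

32603 in hexadecimal, padded to 16 bits, is 0x7F5B.
Split into bytes (most-significant first): 7F 5B.
Big-endian: lowest address holds the most-significant byte.
So the memory order matches the most-significant-first order: 7F 5B.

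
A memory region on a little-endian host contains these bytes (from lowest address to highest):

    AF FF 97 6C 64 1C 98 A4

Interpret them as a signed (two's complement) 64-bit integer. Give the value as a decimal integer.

In little-endian order the low byte comes first in memory.
Reassemble most-significant byte first: A4 98 1C 64 6C 97 FF AF → 0xA4981C646C97FFAF.
Top bit is set, so as a signed 64-bit value this is 0xA4981C646C97FFAF − 2^64 = -6586483237385142353.

-6586483237385142353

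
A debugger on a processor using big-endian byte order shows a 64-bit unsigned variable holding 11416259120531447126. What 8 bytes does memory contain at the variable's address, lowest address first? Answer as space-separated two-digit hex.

9E 6E B3 2F 27 17 1D 56

11416259120531447126 in hexadecimal, padded to 64 bits, is 0x9E6EB32F27171D56.
Split into bytes (most-significant first): 9E 6E B3 2F 27 17 1D 56.
Big-endian stores the most-significant byte at the lowest address.
So the memory order matches the most-significant-first order: 9E 6E B3 2F 27 17 1D 56.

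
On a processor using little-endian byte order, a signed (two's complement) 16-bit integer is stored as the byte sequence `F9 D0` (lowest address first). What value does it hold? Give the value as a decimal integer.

In little-endian order the low byte comes first in memory.
Reassemble most-significant byte first: D0 F9 → 0xD0F9.
Top bit is set, so as a signed 16-bit value this is 0xD0F9 − 2^16 = -12039.

-12039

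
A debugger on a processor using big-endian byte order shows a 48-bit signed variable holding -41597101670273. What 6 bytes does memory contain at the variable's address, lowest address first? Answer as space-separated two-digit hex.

DA 2A EB 88 00 7F

Two's complement of -41597101670273 in 48 bits: 41597101670273 = 0x25D51477FF81; invert → 0xDA2AEB88007E; add 1 → 0xDA2AEB88007F.
Split into bytes (most-significant first): DA 2A EB 88 00 7F.
In big-endian order the high byte comes first in memory.
So the memory order matches the most-significant-first order: DA 2A EB 88 00 7F.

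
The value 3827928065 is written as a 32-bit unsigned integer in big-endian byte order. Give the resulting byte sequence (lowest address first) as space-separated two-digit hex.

E4 29 8C 01

3827928065 in hexadecimal, padded to 32 bits, is 0xE4298C01.
Split into bytes (most-significant first): E4 29 8C 01.
Big-endian stores the most-significant byte at the lowest address.
So the memory order matches the most-significant-first order: E4 29 8C 01.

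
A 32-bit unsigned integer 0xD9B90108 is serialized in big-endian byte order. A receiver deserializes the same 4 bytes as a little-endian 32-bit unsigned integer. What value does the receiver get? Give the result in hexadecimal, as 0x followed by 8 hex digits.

Stored big-endian, the bytes at ascending addresses are D9 B9 01 08.
Read back as little-endian, the first byte is least significant, giving 0x0801B9D9.

0x0801B9D9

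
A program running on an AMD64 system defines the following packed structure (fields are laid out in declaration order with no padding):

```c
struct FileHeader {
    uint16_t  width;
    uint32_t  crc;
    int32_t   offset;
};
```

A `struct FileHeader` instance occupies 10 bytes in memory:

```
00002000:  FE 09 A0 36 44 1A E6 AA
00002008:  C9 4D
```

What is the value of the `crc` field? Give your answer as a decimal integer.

440678048

`crc` follows `width` (2 bytes), so it starts at byte offset 2 and occupies 4 bytes.
Bytes at offsets 2..5: A0 36 44 1A.
Little-endian: lowest address holds the least-significant byte.
Reassemble most-significant byte first: 1A 44 36 A0 → 0x1A4436A0.
0x1A4436A0 = 440678048.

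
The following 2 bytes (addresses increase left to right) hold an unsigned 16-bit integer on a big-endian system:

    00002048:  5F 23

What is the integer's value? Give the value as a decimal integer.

In big-endian order the high byte comes first in memory.
The bytes are already most-significant first: 0x5F23.
0x5F23 = 24355.

24355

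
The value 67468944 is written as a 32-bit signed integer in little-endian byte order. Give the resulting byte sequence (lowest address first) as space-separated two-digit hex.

67468944 in hexadecimal, padded to 32 bits, is 0x04057E90.
Split into bytes (most-significant first): 04 05 7E 90.
Little-endian: lowest address holds the least-significant byte.
So at ascending addresses the bytes are 90 7E 05 04.

90 7E 05 04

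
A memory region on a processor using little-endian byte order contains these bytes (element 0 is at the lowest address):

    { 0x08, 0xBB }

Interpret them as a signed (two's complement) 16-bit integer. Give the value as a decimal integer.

-17656

Little-endian stores the least-significant byte at the lowest address.
Reassemble most-significant byte first: BB 08 → 0xBB08.
Top bit is set, so as a signed 16-bit value this is 0xBB08 − 2^16 = -17656.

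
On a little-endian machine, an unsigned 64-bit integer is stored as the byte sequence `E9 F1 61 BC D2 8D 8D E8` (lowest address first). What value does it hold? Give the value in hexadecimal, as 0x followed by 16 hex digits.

0xE88D8DD2BC61F1E9

In little-endian order the low byte comes first in memory.
Reassemble most-significant byte first: E8 8D 8D D2 BC 61 F1 E9 → 0xE88D8DD2BC61F1E9.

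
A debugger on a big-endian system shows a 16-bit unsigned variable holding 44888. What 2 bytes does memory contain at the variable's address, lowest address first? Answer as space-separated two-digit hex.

44888 in hexadecimal, padded to 16 bits, is 0xAF58.
Split into bytes (most-significant first): AF 58.
Big-endian stores the most-significant byte at the lowest address.
So the memory order matches the most-significant-first order: AF 58.

AF 58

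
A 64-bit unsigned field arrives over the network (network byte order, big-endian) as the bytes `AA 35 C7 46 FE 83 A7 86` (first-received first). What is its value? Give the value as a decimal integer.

12264928267945092998

Big-endian: lowest address holds the most-significant byte.
The bytes are already most-significant first: 0xAA35C746FE83A786.
0xAA35C746FE83A786 = 12264928267945092998.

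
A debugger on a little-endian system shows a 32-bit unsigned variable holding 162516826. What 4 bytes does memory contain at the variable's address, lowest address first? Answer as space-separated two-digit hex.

162516826 in hexadecimal, padded to 32 bits, is 0x09AFCF5A.
Split into bytes (most-significant first): 09 AF CF 5A.
Little-endian: lowest address holds the least-significant byte.
So at ascending addresses the bytes are 5A CF AF 09.

5A CF AF 09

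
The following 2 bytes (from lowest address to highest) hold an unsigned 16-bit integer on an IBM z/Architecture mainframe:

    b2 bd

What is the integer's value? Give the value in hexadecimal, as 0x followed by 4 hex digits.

Big-endian: lowest address holds the most-significant byte.
The bytes are already most-significant first: 0xB2BD.

0xB2BD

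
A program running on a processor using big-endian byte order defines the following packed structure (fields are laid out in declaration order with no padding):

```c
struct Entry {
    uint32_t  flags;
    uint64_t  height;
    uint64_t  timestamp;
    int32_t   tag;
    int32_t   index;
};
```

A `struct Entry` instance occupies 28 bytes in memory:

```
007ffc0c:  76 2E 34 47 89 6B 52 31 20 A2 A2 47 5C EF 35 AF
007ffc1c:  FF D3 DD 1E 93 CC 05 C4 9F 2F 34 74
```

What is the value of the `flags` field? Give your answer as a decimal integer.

`flags` is the first field, at byte offset 0, occupying 4 bytes.
Bytes at offsets 0..3: 76 2E 34 47.
Big-endian: lowest address holds the most-significant byte.
The bytes are already most-significant first: 0x762E3447.
0x762E3447 = 1982739527.

1982739527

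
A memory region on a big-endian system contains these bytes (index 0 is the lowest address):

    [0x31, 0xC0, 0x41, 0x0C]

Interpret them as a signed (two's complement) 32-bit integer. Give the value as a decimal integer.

834683148

Big-endian stores the most-significant byte at the lowest address.
The bytes are already most-significant first: 0x31C0410C.
0x31C0410C = 834683148.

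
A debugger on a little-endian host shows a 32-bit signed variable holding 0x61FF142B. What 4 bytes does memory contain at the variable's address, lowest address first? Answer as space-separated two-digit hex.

2B 14 FF 61

Split into bytes (most-significant first): 61 FF 14 2B.
Little-endian stores the least-significant byte at the lowest address.
So at ascending addresses the bytes are 2B 14 FF 61.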